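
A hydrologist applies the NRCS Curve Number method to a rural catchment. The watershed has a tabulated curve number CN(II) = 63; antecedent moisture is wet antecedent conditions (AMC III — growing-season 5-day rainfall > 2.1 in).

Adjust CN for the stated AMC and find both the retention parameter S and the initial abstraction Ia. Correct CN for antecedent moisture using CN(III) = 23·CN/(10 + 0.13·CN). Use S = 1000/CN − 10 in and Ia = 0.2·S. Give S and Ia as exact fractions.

Wet (AMC III): CN(III) = 23·63/(10 + 0.13·63) = 1449/(1819/100) = 144900/1819 ≈ 79.659
Max retention: S = 1000/(144900/1819) − 10 = 3700/1449 in (≈ 2.553 in)
Ia = 0.2S: 0.2·2.553 = 0.511 in (exactly 740/1449)

S = 3700/1449 in ≈ 2.553 in; Ia = 740/1449 in ≈ 0.511 in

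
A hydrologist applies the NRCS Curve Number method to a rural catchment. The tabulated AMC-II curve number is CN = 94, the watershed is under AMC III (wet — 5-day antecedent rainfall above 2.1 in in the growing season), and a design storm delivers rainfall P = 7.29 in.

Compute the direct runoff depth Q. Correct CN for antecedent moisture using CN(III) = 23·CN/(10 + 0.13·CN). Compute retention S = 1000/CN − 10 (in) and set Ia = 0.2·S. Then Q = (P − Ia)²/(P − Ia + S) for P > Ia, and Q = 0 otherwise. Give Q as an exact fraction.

Q = 203866879467/29260832300 in ≈ 6.967 in

Wet (AMC III): CN(III) = 23·94/(10 + 0.13·94) = 2162/(1111/50) = 108100/1111 ≈ 97.300
S = 1000/(108100/1111) − 10 = 300/1081 in ≈ 0.278 in
Ia = 0.2·(300/1081) = 60/1081 in ≈ 0.056 in
P − Ia = 7.290 − 0.056 = 782049/108100 ≈ 7.234 in (> 0, runoff occurs)
Runoff Q = (P−Ia)²/(P−Ia+S) = (7.234)²/(7.234+0.278) = 203866879467/29260832300 ≈ 6.967 in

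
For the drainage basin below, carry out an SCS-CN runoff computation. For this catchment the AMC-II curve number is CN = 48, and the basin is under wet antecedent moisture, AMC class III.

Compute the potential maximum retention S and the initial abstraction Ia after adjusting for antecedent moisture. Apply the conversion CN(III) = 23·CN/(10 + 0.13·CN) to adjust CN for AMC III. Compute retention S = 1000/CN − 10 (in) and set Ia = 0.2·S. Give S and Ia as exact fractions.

Wet (AMC III): CN(III) = 23·48/(10 + 0.13·48) = 1104/(406/25) = 13800/203 ≈ 67.980
Retention S: 1000/CN − 10 with CN=67.980 → S = 325/69 ≈ 4.710 in
Ia = 0.2·(325/69) = 65/69 in ≈ 0.942 in

S = 325/69 in ≈ 4.710 in; Ia = 65/69 in ≈ 0.942 in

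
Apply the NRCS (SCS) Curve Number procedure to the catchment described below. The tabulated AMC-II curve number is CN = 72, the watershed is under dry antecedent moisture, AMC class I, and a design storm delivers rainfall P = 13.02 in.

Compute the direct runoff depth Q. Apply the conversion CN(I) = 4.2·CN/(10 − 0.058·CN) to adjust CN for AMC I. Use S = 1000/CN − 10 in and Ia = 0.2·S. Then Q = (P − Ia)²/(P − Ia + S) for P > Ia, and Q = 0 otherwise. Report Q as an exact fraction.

CN(I) from CN(II)=72: (4.2·72)/(10 − 0.058·72) = 675/13 ≈ 51.923
Retention S: 1000/CN − 10 with CN=51.923 → S = 250/27 ≈ 9.259 in
Ia = 0.2·(250/27) = 50/27 in ≈ 1.852 in
Since P=13.020 > Ia=1.852: effective rainfall P−Ia = 15077/1350 in
Q: (15077/1350)² ÷ (27577/1350) = 227315929/37228950 in (≈ 6.106 in)

Q = 227315929/37228950 in ≈ 6.106 in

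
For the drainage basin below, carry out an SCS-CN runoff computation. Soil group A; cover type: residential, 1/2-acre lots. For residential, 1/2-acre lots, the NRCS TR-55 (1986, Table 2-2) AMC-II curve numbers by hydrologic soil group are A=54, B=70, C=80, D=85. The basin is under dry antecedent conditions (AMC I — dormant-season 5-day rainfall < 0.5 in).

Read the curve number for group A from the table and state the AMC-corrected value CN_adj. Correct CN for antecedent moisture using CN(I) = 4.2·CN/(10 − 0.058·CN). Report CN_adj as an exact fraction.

NRCS table: residential, 1/2-acre lots, soil group A → CN(II) = 54
Adjust CN=54 to AMC I: 4.2·54/(10 − 0.058·54) → (1134/5) ÷ (1717/250) = 56700/1717 ≈ 33.023

CN_adj = 56700/1717 ≈ 33.023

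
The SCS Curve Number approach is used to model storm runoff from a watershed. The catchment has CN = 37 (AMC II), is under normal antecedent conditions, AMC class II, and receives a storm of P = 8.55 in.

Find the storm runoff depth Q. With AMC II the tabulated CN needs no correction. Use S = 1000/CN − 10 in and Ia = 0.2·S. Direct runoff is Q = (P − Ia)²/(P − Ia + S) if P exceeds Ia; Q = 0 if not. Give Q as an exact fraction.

CN(II) = 37; AMC II needs no correction.
Max retention: S = 1000/37 − 10 = 630/37 in (≈ 17.027 in)
Initial abstraction Ia = S/5 = (630/37)/5 = 126/37 ≈ 3.405 in
Since P=8.550 > Ia=3.405: effective rainfall P−Ia = 3807/740 in
Q: (3807/740)² ÷ (16407/740) = 1610361/1349020 in (≈ 1.194 in)

Q = 1610361/1349020 in ≈ 1.194 in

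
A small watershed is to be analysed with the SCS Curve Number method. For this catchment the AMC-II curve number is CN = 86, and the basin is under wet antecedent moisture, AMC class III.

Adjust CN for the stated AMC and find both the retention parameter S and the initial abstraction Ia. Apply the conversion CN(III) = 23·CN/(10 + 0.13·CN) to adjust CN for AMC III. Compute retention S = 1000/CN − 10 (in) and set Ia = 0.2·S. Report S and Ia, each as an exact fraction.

S = 700/989 in ≈ 0.708 in; Ia = 140/989 in ≈ 0.142 in

CN(III) from CN(II)=86: (23·86)/(10 + 0.13·86) = 98900/1059 ≈ 93.390
Retention S: 1000/CN − 10 with CN=93.390 → S = 700/989 ≈ 0.708 in
Initial abstraction Ia = S/5 = (700/989)/5 = 140/989 ≈ 0.142 in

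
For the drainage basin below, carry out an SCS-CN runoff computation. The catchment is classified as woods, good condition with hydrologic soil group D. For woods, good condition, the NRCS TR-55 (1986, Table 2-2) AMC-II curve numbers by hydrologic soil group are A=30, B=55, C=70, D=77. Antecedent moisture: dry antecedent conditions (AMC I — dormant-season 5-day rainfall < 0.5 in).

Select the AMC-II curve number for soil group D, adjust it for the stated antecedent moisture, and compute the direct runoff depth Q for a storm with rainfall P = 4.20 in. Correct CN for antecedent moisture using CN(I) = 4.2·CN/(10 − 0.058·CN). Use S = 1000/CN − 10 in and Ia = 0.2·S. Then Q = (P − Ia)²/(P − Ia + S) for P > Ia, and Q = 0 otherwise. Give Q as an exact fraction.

NRCS table: woods, good condition, soil group D → CN(II) = 77
Adjust CN=77 to AMC I: 4.2·77/(10 − 0.058·77) → (1617/5) ÷ (2767/500) = 161700/2767 ≈ 58.439
S = 1000/(161700/2767) − 10 = 11500/1617 in ≈ 7.112 in
Initial abstraction Ia = S/5 = (11500/1617)/5 = 2300/1617 ≈ 1.422 in
Since P=4.200 > Ia=1.422: effective rainfall P−Ia = 22457/8085 in
Q = (22457/8085)²/((22457/8085) + 11500/1617) = (504316849/65367225)/(79957/8085) = 504316849/646452345 in ≈ 0.780 in

Q = 504316849/646452345 in ≈ 0.780 in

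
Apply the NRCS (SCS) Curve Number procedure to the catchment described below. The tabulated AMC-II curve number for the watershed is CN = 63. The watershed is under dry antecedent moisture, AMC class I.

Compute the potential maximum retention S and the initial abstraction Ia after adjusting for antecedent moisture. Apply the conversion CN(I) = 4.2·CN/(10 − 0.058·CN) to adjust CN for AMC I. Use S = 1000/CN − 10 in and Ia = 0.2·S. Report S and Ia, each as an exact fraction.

S = 18500/1323 in ≈ 13.983 in; Ia = 3700/1323 in ≈ 2.797 in

CN(I) from CN(II)=63: (4.2·63)/(10 − 0.058·63) = 132300/3173 ≈ 41.696
Max retention: S = 1000/(132300/3173) − 10 = 18500/1323 in (≈ 13.983 in)
Ia = 0.2·(18500/1323) = 3700/1323 in ≈ 2.797 in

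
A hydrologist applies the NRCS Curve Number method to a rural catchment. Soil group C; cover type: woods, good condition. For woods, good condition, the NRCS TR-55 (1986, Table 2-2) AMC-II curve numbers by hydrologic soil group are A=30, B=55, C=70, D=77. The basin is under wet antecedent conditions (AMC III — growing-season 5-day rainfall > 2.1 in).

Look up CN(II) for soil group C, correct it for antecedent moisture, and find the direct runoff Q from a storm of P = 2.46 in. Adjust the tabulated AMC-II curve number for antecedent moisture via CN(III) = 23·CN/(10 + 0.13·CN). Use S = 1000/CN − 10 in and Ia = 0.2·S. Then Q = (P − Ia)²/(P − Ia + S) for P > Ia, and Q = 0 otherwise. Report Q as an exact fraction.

Q = 94113603/85338050 in ≈ 1.103 in

NRCS table: woods, good condition, soil group C → CN(II) = 70
CN(III) from CN(II)=70: (23·70)/(10 + 0.13·70) = 16100/191 ≈ 84.293
Retention S: 1000/CN − 10 with CN=84.293 → S = 300/161 ≈ 1.863 in
Initial abstraction Ia = S/5 = (300/161)/5 = 60/161 ≈ 0.373 in
P − Ia = 2.460 − 0.373 = 16803/8050 ≈ 2.087 in (> 0, runoff occurs)
Runoff Q = (P−Ia)²/(P−Ia+S) = (2.087)²/(2.087+1.863) = 94113603/85338050 ≈ 1.103 in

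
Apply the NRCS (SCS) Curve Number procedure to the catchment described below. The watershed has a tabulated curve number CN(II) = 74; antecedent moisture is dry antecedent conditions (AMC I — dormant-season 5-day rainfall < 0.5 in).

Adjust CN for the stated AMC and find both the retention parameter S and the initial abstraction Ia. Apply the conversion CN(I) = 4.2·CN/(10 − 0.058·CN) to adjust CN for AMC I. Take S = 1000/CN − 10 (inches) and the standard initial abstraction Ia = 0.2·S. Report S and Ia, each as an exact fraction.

CN(I) from CN(II)=74: (4.2·74)/(10 − 0.058·74) = 77700/1427 ≈ 54.450
Max retention: S = 1000/(77700/1427) − 10 = 6500/777 in (≈ 8.366 in)
Initial abstraction Ia = S/5 = (6500/777)/5 = 1300/777 ≈ 1.673 in

S = 6500/777 in ≈ 8.366 in; Ia = 1300/777 in ≈ 1.673 in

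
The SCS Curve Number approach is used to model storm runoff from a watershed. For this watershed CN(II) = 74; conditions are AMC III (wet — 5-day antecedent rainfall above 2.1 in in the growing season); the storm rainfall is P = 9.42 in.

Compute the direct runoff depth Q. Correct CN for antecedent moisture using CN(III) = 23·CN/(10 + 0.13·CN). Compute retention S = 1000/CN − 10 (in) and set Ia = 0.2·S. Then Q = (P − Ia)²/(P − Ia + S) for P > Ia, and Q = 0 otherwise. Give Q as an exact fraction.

Q = 150405128041/19267533550 in ≈ 7.806 in

Wet (AMC III): CN(III) = 23·74/(10 + 0.13·74) = 1702/(981/50) = 85100/981 ≈ 86.748
S = 1000/(85100/981) − 10 = 1300/851 in ≈ 1.528 in
Ia = 0.2S: 0.2·1.528 = 0.306 in (exactly 260/851)
P − Ia = 9.420 − 0.306 = 387821/42550 ≈ 9.114 in (> 0, runoff occurs)
Q = (387821/42550)²/((387821/42550) + 1300/851) = (150405128041/1810502500)/(452821/42550) = 150405128041/19267533550 in ≈ 7.806 in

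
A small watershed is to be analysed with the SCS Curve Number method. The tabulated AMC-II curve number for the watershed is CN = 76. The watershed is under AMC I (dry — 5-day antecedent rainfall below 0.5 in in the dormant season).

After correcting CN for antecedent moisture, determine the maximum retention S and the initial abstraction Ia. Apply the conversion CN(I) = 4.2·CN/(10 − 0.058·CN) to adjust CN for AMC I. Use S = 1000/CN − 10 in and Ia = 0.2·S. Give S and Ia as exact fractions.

Adjust CN=76 to AMC I: 4.2·76/(10 − 0.058·76) → (1596/5) ÷ (699/125) = 13300/233 ≈ 57.082
S = 1000/(13300/233) − 10 = 1000/133 in ≈ 7.519 in
Initial abstraction Ia = S/5 = (1000/133)/5 = 200/133 ≈ 1.504 in

S = 1000/133 in ≈ 7.519 in; Ia = 200/133 in ≈ 1.504 in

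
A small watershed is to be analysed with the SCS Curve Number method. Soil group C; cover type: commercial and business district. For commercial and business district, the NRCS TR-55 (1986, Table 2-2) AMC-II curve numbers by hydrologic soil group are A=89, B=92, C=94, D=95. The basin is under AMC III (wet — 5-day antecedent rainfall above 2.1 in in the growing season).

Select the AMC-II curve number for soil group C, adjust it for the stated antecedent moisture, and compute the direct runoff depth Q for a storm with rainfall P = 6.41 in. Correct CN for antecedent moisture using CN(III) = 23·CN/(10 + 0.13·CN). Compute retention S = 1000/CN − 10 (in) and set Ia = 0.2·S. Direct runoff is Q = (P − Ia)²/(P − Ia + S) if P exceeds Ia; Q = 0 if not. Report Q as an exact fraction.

Q = 471860460241/77499160100 in ≈ 6.089 in

NRCS table: commercial and business district, soil group C → CN(II) = 94
Wet (AMC III): CN(III) = 23·94/(10 + 0.13·94) = 2162/(1111/50) = 108100/1111 ≈ 97.300
Retention S: 1000/CN − 10 with CN=97.300 → S = 300/1081 ≈ 0.278 in
Initial abstraction Ia = S/5 = (300/1081)/5 = 60/1081 ≈ 0.056 in
P − Ia = 6.410 − 0.056 = 686921/108100 ≈ 6.354 in (> 0, runoff occurs)
Runoff Q = (P−Ia)²/(P−Ia+S) = (6.354)²/(6.354+0.278) = 471860460241/77499160100 ≈ 6.089 in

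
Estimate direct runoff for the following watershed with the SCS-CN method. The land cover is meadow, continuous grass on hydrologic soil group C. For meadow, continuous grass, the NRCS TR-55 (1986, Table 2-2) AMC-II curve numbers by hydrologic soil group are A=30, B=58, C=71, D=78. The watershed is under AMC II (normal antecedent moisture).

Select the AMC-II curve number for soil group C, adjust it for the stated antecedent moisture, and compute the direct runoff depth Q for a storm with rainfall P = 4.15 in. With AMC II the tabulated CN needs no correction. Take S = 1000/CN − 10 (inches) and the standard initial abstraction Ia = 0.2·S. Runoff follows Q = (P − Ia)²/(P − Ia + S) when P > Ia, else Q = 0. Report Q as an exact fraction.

NRCS table: meadow, continuous grass, soil group C → CN(II) = 71
CN(II) = 71; AMC II needs no correction.
S = 1000/71 − 10 = 290/71 in ≈ 4.085 in
Initial abstraction Ia = S/5 = (290/71)/5 = 58/71 ≈ 0.817 in
Excess rainfall: 4.150 − 0.817 = 3.333 in; P > Ia so Q > 0
Q = (4733/1420)²/((4733/1420) + 290/71) = (22401289/2016400)/(10533/1420) = 22401289/14956860 in ≈ 1.498 in

Q = 22401289/14956860 in ≈ 1.498 in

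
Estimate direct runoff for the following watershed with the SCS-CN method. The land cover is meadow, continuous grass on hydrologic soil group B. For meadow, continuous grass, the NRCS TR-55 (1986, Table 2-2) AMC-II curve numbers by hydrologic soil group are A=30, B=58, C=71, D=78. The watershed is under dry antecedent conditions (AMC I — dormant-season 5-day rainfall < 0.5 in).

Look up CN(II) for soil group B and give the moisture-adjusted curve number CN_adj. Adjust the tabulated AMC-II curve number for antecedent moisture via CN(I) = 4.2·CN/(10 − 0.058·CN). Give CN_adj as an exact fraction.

NRCS table: meadow, continuous grass, soil group B → CN(II) = 58
Adjust CN=58 to AMC I: 4.2·58/(10 − 0.058·58) → (1218/5) ÷ (1659/250) = 2900/79 ≈ 36.709

CN_adj = 2900/79 ≈ 36.709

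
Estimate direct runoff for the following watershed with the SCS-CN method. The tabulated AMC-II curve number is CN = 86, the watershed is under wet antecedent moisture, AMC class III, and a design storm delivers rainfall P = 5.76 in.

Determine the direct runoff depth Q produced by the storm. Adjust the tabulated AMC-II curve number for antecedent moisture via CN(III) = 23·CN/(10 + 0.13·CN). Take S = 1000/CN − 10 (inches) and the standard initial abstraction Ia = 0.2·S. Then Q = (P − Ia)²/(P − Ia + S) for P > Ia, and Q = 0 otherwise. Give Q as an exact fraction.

Q = 1206103441/241711600 in ≈ 4.990 in

Wet (AMC III): CN(III) = 23·86/(10 + 0.13·86) = 1978/(1059/50) = 98900/1059 ≈ 93.390
Retention S: 1000/CN − 10 with CN=93.390 → S = 700/989 ≈ 0.708 in
Ia = 0.2·(700/989) = 140/989 in ≈ 0.142 in
P − Ia = 5.760 − 0.142 = 138916/24725 ≈ 5.618 in (> 0, runoff occurs)
Q = (138916/24725)²/((138916/24725) + 700/989) = (19297655056/611325625)/(156416/24725) = 1206103441/241711600 in ≈ 4.990 in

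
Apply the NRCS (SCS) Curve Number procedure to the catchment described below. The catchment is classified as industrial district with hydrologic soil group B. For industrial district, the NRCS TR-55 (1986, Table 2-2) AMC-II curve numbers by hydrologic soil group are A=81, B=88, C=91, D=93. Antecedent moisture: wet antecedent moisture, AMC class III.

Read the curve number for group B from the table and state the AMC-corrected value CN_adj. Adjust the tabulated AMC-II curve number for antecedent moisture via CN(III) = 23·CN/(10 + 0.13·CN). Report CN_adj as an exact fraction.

CN_adj = 6325/67 ≈ 94.403

NRCS table: industrial district, soil group B → CN(II) = 88
Wet (AMC III): CN(III) = 23·88/(10 + 0.13·88) = 2024/(536/25) = 6325/67 ≈ 94.403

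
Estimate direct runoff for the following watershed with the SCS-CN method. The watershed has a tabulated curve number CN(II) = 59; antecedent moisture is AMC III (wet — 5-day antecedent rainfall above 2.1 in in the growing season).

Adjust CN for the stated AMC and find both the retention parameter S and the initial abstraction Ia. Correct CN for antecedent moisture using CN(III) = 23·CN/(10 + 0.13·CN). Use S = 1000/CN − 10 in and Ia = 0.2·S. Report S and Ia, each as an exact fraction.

Wet (AMC III): CN(III) = 23·59/(10 + 0.13·59) = 1357/(1767/100) = 135700/1767 ≈ 76.797
Retention S: 1000/CN − 10 with CN=76.797 → S = 4100/1357 ≈ 3.021 in
Initial abstraction Ia = S/5 = (4100/1357)/5 = 820/1357 ≈ 0.604 in

S = 4100/1357 in ≈ 3.021 in; Ia = 820/1357 in ≈ 0.604 in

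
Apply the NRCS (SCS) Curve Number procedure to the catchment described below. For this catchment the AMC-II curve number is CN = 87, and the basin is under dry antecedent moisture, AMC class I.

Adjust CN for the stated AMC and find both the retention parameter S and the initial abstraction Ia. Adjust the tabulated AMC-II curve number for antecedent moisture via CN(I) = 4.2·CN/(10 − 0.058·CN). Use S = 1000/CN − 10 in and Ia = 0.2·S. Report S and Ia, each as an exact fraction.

Dry (AMC I): CN(I) = 4.2·87/(10 − 0.058·87) = (1827/5)/(2477/500) = 182700/2477 ≈ 73.759
Max retention: S = 1000/(182700/2477) − 10 = 6500/1827 in (≈ 3.558 in)
Ia = 0.2S: 0.2·3.558 = 0.712 in (exactly 1300/1827)

S = 6500/1827 in ≈ 3.558 in; Ia = 1300/1827 in ≈ 0.712 in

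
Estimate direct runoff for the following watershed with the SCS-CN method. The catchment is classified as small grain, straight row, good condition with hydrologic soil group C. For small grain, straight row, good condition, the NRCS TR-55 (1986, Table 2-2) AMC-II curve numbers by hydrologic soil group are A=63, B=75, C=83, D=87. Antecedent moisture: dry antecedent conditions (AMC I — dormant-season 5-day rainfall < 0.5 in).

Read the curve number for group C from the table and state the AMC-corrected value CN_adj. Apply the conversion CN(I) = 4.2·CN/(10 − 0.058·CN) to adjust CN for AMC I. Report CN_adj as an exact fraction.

NRCS table: small grain, straight row, good condition, soil group C → CN(II) = 83
Dry (AMC I): CN(I) = 4.2·83/(10 − 0.058·83) = (1743/5)/(2593/500) = 174300/2593 ≈ 67.219

CN_adj = 174300/2593 ≈ 67.219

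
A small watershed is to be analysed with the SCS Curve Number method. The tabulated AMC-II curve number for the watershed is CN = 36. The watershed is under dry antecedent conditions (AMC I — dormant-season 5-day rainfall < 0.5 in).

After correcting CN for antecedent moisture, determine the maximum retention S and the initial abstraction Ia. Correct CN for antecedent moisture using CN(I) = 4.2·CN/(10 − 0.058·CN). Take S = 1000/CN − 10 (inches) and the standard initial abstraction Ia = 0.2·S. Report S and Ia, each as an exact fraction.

S = 8000/189 in ≈ 42.328 in; Ia = 1600/189 in ≈ 8.466 in

CN(I) from CN(II)=36: (4.2·36)/(10 − 0.058·36) = 18900/989 ≈ 19.110
Retention S: 1000/CN − 10 with CN=19.110 → S = 8000/189 ≈ 42.328 in
Ia = 0.2S: 0.2·42.328 = 8.466 in (exactly 1600/189)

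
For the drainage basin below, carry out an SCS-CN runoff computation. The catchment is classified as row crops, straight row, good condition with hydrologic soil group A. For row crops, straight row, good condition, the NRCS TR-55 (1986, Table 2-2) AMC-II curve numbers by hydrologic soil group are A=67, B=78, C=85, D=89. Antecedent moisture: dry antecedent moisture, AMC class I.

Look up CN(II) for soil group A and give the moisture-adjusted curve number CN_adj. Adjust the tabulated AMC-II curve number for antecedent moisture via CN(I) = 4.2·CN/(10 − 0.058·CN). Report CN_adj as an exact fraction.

NRCS table: row crops, straight row, good condition, soil group A → CN(II) = 67
CN(I) from CN(II)=67: (4.2·67)/(10 − 0.058·67) = 46900/1019 ≈ 46.026

CN_adj = 46900/1019 ≈ 46.026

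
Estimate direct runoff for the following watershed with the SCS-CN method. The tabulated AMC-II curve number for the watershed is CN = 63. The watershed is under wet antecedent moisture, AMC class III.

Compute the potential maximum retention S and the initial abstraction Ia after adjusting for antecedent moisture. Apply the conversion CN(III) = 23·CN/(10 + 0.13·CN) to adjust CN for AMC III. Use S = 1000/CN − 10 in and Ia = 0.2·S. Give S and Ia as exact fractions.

Adjust CN=63 to AMC III: 23·63/(10 + 0.13·63) → 1449 ÷ (1819/100) = 144900/1819 ≈ 79.659
Retention S: 1000/CN − 10 with CN=79.659 → S = 3700/1449 ≈ 2.553 in
Initial abstraction Ia = S/5 = (3700/1449)/5 = 740/1449 ≈ 0.511 in

S = 3700/1449 in ≈ 2.553 in; Ia = 740/1449 in ≈ 0.511 in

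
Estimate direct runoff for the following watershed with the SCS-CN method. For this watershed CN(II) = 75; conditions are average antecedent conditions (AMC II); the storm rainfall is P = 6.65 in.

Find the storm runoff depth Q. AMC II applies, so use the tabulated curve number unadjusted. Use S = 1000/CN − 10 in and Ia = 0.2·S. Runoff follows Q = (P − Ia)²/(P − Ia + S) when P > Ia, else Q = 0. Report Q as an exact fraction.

CN(II) = 75; AMC II needs no correction.
Max retention: S = 1000/75 − 10 = 10/3 in (≈ 3.333 in)
Ia = 0.2·(10/3) = 2/3 in ≈ 0.667 in
P − Ia = 6.650 − 0.667 = 359/60 ≈ 5.983 in (> 0, runoff occurs)
Q = (359/60)²/((359/60) + 10/3) = (128881/3600)/(559/60) = 128881/33540 in ≈ 3.843 in

Q = 128881/33540 in ≈ 3.843 in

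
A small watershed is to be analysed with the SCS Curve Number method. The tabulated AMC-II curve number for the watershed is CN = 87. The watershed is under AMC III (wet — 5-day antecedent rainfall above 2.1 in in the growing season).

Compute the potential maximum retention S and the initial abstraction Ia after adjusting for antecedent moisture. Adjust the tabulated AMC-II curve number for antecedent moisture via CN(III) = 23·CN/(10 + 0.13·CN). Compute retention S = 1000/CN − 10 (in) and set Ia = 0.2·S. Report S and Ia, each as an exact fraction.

S = 1300/2001 in ≈ 0.650 in; Ia = 260/2001 in ≈ 0.130 in

Wet (AMC III): CN(III) = 23·87/(10 + 0.13·87) = 2001/(2131/100) = 200100/2131 ≈ 93.900
Max retention: S = 1000/(200100/2131) − 10 = 1300/2001 in (≈ 0.650 in)
Ia = 0.2·(1300/2001) = 260/2001 in ≈ 0.130 in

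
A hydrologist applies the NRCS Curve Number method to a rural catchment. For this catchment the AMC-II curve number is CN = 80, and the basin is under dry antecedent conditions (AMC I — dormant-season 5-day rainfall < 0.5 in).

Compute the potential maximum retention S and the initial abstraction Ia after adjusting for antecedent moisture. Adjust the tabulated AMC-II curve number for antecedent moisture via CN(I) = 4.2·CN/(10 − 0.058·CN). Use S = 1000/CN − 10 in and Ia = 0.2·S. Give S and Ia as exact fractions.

S = 125/21 in ≈ 5.952 in; Ia = 25/21 in ≈ 1.190 in

Adjust CN=80 to AMC I: 4.2·80/(10 − 0.058·80) → 336 ÷ (134/25) = 4200/67 ≈ 62.687
Retention S: 1000/CN − 10 with CN=62.687 → S = 125/21 ≈ 5.952 in
Ia = 0.2S: 0.2·5.952 = 1.190 in (exactly 25/21)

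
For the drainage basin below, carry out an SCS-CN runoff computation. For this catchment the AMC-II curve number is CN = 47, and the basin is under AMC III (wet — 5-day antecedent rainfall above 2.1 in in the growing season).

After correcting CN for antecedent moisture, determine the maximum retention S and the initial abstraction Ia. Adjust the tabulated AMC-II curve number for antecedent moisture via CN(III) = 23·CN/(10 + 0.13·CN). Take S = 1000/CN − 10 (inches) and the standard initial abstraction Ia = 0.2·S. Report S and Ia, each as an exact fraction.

S = 5300/1081 in ≈ 4.903 in; Ia = 1060/1081 in ≈ 0.981 in

CN(III) from CN(II)=47: (23·47)/(10 + 0.13·47) = 108100/1611 ≈ 67.101
Max retention: S = 1000/(108100/1611) − 10 = 5300/1081 in (≈ 4.903 in)
Ia = 0.2·(5300/1081) = 1060/1081 in ≈ 0.981 in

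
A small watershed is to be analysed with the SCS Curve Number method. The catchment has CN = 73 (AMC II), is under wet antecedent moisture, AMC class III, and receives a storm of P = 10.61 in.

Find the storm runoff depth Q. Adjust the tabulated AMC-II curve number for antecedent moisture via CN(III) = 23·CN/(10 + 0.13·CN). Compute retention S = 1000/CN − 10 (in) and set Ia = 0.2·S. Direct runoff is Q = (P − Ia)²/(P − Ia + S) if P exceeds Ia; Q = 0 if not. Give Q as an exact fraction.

CN(III) from CN(II)=73: (23·73)/(10 + 0.13·73) = 167900/1949 ≈ 86.147
Retention S: 1000/CN − 10 with CN=86.147 → S = 2700/1679 ≈ 1.608 in
Ia = 0.2·(2700/1679) = 540/1679 in ≈ 0.322 in
Excess rainfall: 10.610 − 0.322 = 10.288 in; P > Ia so Q > 0
Q: (1727419/167900)² ÷ (1997419/167900) = 2983976401561/335366650100 in (≈ 8.898 in)

Q = 2983976401561/335366650100 in ≈ 8.898 in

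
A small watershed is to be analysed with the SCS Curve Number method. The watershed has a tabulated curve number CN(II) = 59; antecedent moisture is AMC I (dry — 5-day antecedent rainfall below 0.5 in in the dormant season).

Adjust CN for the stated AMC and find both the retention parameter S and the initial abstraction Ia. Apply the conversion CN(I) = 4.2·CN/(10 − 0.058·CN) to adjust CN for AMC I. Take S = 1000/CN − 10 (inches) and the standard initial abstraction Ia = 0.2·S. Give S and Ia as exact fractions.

Adjust CN=59 to AMC I: 4.2·59/(10 − 0.058·59) → (1239/5) ÷ (3289/500) = 123900/3289 ≈ 37.671
Retention S: 1000/CN − 10 with CN=37.671 → S = 20500/1239 ≈ 16.546 in
Ia = 0.2S: 0.2·16.546 = 3.309 in (exactly 4100/1239)

S = 20500/1239 in ≈ 16.546 in; Ia = 4100/1239 in ≈ 3.309 in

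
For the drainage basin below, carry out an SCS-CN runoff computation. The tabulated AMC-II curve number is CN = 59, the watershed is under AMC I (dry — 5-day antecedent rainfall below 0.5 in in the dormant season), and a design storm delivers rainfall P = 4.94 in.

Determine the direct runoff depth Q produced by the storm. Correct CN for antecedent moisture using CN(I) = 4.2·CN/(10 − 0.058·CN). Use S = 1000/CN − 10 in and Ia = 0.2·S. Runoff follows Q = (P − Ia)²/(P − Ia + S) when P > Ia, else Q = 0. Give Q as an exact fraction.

Dry (AMC I): CN(I) = 4.2·59/(10 − 0.058·59) = (1239/5)/(3289/500) = 123900/3289 ≈ 37.671
Max retention: S = 1000/(123900/3289) − 10 = 20500/1239 in (≈ 16.546 in)
Ia = 0.2S: 0.2·16.546 = 3.309 in (exactly 4100/1239)
Since P=4.940 > Ia=3.309: effective rainfall P−Ia = 101033/61950 in
Q = (101033/61950)²/((101033/61950) + 20500/1239) = (10207667089/3837802500)/(1126033/61950) = 10207667089/69757744350 in ≈ 0.146 in

Q = 10207667089/69757744350 in ≈ 0.146 in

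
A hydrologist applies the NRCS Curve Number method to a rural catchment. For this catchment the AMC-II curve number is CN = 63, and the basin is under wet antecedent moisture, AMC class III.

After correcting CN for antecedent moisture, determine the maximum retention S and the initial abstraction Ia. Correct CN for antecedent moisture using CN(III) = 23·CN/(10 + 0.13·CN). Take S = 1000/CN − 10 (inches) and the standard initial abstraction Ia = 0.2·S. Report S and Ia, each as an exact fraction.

Adjust CN=63 to AMC III: 23·63/(10 + 0.13·63) → 1449 ÷ (1819/100) = 144900/1819 ≈ 79.659
Retention S: 1000/CN − 10 with CN=79.659 → S = 3700/1449 ≈ 2.553 in
Initial abstraction Ia = S/5 = (3700/1449)/5 = 740/1449 ≈ 0.511 in

S = 3700/1449 in ≈ 2.553 in; Ia = 740/1449 in ≈ 0.511 in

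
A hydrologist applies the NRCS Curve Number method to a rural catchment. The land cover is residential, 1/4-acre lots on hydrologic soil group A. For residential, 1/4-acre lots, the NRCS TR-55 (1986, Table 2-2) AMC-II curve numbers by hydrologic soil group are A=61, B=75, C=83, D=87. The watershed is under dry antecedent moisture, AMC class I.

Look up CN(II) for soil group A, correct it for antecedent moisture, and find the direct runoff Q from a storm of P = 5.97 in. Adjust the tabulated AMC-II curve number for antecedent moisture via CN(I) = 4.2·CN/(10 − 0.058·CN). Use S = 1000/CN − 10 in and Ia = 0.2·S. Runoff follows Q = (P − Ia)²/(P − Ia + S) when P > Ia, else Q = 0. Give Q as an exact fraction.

NRCS table: residential, 1/4-acre lots, soil group A → CN(II) = 61
Dry (AMC I): CN(I) = 4.2·61/(10 − 0.058·61) = (1281/5)/(3231/500) = 42700/1077 ≈ 39.647
Retention S: 1000/CN − 10 with CN=39.647 → S = 6500/427 ≈ 15.222 in
Ia = 0.2S: 0.2·15.222 = 3.044 in (exactly 1300/427)
Excess rainfall: 5.970 − 3.044 = 2.926 in; P > Ia so Q > 0
Q: (124919/42700)² ÷ (774919/42700) = 15604756561/33089041300 in (≈ 0.472 in)

Q = 15604756561/33089041300 in ≈ 0.472 in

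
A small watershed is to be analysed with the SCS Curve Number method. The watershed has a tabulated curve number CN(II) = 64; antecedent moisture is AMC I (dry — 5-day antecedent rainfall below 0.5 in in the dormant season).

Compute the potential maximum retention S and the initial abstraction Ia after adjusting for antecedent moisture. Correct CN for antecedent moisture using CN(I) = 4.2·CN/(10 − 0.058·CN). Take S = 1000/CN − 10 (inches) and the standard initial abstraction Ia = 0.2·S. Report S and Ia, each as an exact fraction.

CN(I) from CN(II)=64: (4.2·64)/(10 − 0.058·64) = 5600/131 ≈ 42.748
S = 1000/(5600/131) − 10 = 375/28 in ≈ 13.393 in
Ia = 0.2S: 0.2·13.393 = 2.679 in (exactly 75/28)

S = 375/28 in ≈ 13.393 in; Ia = 75/28 in ≈ 2.679 in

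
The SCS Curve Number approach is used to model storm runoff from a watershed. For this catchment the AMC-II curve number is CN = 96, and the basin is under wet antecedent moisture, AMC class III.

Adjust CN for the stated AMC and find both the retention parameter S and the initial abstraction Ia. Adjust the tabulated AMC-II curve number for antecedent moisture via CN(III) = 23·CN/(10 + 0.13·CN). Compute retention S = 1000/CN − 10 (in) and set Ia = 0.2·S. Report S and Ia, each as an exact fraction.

S = 25/138 in ≈ 0.181 in; Ia = 5/138 in ≈ 0.036 in

Adjust CN=96 to AMC III: 23·96/(10 + 0.13·96) → 2208 ÷ (562/25) = 27600/281 ≈ 98.221
S = 1000/(27600/281) − 10 = 25/138 in ≈ 0.181 in
Ia = 0.2S: 0.2·0.181 = 0.036 in (exactly 5/138)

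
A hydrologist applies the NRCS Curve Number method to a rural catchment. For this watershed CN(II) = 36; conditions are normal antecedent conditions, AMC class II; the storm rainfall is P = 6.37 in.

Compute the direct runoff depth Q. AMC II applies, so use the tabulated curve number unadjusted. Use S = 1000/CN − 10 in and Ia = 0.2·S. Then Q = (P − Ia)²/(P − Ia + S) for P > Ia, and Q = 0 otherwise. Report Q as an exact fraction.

Q = 6416089/16679700 in ≈ 0.385 in

CN(II) = 36; AMC II needs no correction.
Max retention: S = 1000/36 − 10 = 160/9 in (≈ 17.778 in)
Initial abstraction Ia = S/5 = (160/9)/5 = 32/9 ≈ 3.556 in
Excess rainfall: 6.370 − 3.556 = 2.814 in; P > Ia so Q > 0
Q = (2533/900)²/((2533/900) + 160/9) = (6416089/810000)/(18533/900) = 6416089/16679700 in ≈ 0.385 in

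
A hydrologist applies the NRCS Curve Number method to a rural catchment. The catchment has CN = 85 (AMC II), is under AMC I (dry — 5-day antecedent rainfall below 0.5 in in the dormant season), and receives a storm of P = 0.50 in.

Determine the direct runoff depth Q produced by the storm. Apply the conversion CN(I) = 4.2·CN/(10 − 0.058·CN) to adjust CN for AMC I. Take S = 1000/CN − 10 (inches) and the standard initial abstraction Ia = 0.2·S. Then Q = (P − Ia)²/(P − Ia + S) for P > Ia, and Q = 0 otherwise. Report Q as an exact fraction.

CN(I) from CN(II)=85: (4.2·85)/(10 − 0.058·85) = 11900/169 ≈ 70.414
Retention S: 1000/CN − 10 with CN=70.414 → S = 500/119 ≈ 4.202 in
Ia = 0.2·(500/119) = 100/119 in ≈ 0.840 in
P = 0.500 ≤ Ia = 0.840 in: entire storm abstracted, Q = 0.

Q = 0 in ≈ 0.000 in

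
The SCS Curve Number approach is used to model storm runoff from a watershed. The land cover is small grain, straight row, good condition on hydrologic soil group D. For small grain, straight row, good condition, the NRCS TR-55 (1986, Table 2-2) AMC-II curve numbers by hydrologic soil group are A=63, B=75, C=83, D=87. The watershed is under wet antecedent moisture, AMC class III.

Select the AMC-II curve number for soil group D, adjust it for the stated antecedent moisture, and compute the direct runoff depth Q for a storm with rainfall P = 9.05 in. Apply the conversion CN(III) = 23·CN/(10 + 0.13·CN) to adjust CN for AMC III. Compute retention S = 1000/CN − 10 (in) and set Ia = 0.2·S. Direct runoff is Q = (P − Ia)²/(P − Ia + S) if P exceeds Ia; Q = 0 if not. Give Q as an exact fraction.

NRCS table: small grain, straight row, good condition, soil group D → CN(II) = 87
Wet (AMC III): CN(III) = 23·87/(10 + 0.13·87) = 2001/(2131/100) = 200100/2131 ≈ 93.900
S = 1000/(200100/2131) − 10 = 1300/2001 in ≈ 0.650 in
Ia = 0.2S: 0.2·0.650 = 0.130 in (exactly 260/2001)
P − Ia = 9.050 − 0.130 = 356981/40020 ≈ 8.920 in (> 0, runoff occurs)
Runoff Q = (P−Ia)²/(P−Ia+S) = (8.920)²/(8.920+0.650) = 127435434361/15326899620 ≈ 8.314 in

Q = 127435434361/15326899620 in ≈ 8.314 in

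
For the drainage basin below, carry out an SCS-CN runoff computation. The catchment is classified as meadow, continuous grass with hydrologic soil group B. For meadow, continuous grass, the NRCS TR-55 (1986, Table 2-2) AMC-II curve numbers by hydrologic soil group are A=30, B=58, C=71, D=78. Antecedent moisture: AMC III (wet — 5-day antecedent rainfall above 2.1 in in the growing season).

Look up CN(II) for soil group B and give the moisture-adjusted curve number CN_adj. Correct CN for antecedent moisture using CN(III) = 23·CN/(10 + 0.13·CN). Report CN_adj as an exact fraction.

NRCS table: meadow, continuous grass, soil group B → CN(II) = 58
Wet (AMC III): CN(III) = 23·58/(10 + 0.13·58) = 1334/(877/50) = 66700/877 ≈ 76.055

CN_adj = 66700/877 ≈ 76.055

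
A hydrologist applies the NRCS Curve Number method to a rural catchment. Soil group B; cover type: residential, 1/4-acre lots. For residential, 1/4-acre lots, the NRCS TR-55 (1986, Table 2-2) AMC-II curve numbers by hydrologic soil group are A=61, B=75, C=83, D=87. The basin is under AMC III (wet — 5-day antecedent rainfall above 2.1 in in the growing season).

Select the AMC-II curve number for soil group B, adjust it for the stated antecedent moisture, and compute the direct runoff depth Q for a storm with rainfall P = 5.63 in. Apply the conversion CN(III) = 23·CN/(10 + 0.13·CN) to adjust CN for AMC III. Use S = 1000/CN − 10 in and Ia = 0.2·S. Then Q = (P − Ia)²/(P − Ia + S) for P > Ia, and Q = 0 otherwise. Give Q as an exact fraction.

Q = 1357701409/323244300 in ≈ 4.200 in

NRCS table: residential, 1/4-acre lots, soil group B → CN(II) = 75
Wet (AMC III): CN(III) = 23·75/(10 + 0.13·75) = 1725/(79/4) = 6900/79 ≈ 87.342
Max retention: S = 1000/(6900/79) − 10 = 100/69 in (≈ 1.449 in)
Ia = 0.2S: 0.2·1.449 = 0.290 in (exactly 20/69)
Since P=5.630 > Ia=0.290: effective rainfall P−Ia = 36847/6900 in
Q: (36847/6900)² ÷ (46847/6900) = 1357701409/323244300 in (≈ 4.200 in)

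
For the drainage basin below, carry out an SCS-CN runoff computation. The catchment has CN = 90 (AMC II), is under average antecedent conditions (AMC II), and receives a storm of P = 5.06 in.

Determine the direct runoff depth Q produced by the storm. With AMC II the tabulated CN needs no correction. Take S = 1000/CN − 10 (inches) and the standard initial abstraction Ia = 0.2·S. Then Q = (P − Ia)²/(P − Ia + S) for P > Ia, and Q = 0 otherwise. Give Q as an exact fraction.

Q = 4739329/1204650 in ≈ 3.934 in

CN(II) = 90; AMC II needs no correction.
Retention S: 1000/CN − 10 with CN=90.000 → S = 10/9 ≈ 1.111 in
Ia = 0.2S: 0.2·1.111 = 0.222 in (exactly 2/9)
P − Ia = 5.060 − 0.222 = 2177/450 ≈ 4.838 in (> 0, runoff occurs)
Runoff Q = (P−Ia)²/(P−Ia+S) = (4.838)²/(4.838+1.111) = 4739329/1204650 ≈ 3.934 in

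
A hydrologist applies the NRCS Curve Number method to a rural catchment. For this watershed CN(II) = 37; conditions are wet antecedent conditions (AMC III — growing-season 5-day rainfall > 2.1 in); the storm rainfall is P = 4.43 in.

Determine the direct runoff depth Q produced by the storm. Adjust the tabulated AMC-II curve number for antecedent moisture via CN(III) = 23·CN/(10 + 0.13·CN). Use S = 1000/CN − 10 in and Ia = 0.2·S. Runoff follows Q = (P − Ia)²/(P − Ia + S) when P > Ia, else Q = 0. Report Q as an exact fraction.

Q = 62997486049/74972504300 in ≈ 0.840 in

CN(III) from CN(II)=37: (23·37)/(10 + 0.13·37) = 85100/1481 ≈ 57.461
Retention S: 1000/CN − 10 with CN=57.461 → S = 6300/851 ≈ 7.403 in
Ia = 0.2·(6300/851) = 1260/851 in ≈ 1.481 in
Since P=4.430 > Ia=1.481: effective rainfall P−Ia = 250993/85100 in
Q: (250993/85100)² ÷ (880993/85100) = 62997486049/74972504300 in (≈ 0.840 in)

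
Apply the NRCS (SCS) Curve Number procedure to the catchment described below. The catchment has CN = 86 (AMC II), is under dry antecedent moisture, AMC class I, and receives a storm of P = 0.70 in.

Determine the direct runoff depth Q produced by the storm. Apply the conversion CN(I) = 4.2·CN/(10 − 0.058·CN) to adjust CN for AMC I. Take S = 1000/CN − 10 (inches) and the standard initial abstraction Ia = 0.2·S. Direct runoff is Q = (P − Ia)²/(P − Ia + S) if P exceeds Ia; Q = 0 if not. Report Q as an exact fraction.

Q = 0 in ≈ 0.000 in

Dry (AMC I): CN(I) = 4.2·86/(10 − 0.058·86) = (1806/5)/(1253/250) = 12900/179 ≈ 72.067
Retention S: 1000/CN − 10 with CN=72.067 → S = 500/129 ≈ 3.876 in
Initial abstraction Ia = S/5 = (500/129)/5 = 100/129 ≈ 0.775 in
P = 0.700 ≤ Ia = 0.775 in: entire storm abstracted, Q = 0.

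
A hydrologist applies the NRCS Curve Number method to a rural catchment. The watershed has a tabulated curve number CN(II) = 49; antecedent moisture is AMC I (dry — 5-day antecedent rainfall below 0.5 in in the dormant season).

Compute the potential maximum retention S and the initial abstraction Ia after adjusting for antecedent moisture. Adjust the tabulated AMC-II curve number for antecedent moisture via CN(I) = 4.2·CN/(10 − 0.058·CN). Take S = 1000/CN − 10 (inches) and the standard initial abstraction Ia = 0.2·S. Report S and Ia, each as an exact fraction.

Dry (AMC I): CN(I) = 4.2·49/(10 − 0.058·49) = (1029/5)/(3579/500) = 34300/1193 ≈ 28.751
Retention S: 1000/CN − 10 with CN=28.751 → S = 8500/343 ≈ 24.781 in
Initial abstraction Ia = S/5 = (8500/343)/5 = 1700/343 ≈ 4.956 in

S = 8500/343 in ≈ 24.781 in; Ia = 1700/343 in ≈ 4.956 in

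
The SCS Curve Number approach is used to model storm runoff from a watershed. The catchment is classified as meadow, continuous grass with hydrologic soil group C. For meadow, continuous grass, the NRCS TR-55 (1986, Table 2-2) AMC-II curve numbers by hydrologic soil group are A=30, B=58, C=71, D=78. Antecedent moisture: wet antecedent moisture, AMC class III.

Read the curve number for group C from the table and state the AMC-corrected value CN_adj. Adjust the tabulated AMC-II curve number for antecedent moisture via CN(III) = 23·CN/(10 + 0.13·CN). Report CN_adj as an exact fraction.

NRCS table: meadow, continuous grass, soil group C → CN(II) = 71
Wet (AMC III): CN(III) = 23·71/(10 + 0.13·71) = 1633/(1923/100) = 163300/1923 ≈ 84.919

CN_adj = 163300/1923 ≈ 84.919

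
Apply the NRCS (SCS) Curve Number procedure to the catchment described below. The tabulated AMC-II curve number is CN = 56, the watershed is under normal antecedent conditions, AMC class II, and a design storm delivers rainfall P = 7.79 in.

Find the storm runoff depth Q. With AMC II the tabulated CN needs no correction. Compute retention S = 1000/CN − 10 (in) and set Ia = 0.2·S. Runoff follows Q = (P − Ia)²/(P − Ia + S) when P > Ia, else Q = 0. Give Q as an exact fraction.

AMC II — tabulated CN = 56 applies directly.
Retention S: 1000/CN − 10 with CN=56.000 → S = 55/7 ≈ 7.857 in
Ia = 0.2·(55/7) = 11/7 in ≈ 1.571 in
Since P=7.790 > Ia=1.571: effective rainfall P−Ia = 4353/700 in
Q = (4353/700)²/((4353/700) + 55/7) = (18948609/490000)/(9853/700) = 18948609/6897100 in ≈ 2.747 in

Q = 18948609/6897100 in ≈ 2.747 in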